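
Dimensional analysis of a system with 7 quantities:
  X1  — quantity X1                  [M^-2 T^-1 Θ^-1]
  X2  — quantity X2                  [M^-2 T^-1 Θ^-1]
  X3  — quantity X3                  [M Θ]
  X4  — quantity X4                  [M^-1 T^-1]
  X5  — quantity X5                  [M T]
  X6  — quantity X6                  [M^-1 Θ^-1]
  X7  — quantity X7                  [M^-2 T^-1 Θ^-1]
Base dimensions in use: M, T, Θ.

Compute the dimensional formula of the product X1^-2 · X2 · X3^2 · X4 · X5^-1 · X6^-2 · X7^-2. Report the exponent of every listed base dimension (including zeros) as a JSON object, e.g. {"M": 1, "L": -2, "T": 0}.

Write exponents as rows M,T,Θ / cols X1,X2,X3,X4,X5,X6,X7:
  M: [-2 -2  1 -1  1 -1 -2]
  T: [-1 -1  0 -1  1  0 -1]
  Θ: [-1 -1  1  0  0 -1 -1]
  [M]: (-2)·-2+(1)·-2+(2)·1+(1)·-1+(-1)·1+(-2)·-1+(-2)·-2 = 8
  [T]: (-2)·-1+(1)·-1+(2)·0+(1)·-1+(-1)·1+(-2)·0+(-2)·-1 = 1
  [Θ]: (-2)·-1+(1)·-1+(2)·1+(1)·0+(-1)·0+(-2)·-1+(-2)·-1 = 7
⇒ M^8 T Θ^7

{"M": 8, "T": 1, "Θ": 7}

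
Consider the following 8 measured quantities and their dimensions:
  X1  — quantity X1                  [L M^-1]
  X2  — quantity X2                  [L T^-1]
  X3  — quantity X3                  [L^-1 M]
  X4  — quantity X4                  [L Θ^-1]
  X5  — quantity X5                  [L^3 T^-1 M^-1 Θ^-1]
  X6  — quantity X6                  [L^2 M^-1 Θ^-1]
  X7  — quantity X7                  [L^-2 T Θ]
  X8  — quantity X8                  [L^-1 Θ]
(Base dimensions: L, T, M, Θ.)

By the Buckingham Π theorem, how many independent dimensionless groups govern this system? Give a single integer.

5

Exponent matrix [L,T,M,Θ] × [X1,X2,X3,X4,X5,X6,X7,X8]:
  L: [ 1  1 -1  1  3  2 -2 -1]
  T: [ 0 -1  0  0 -1  0  1  0]
  M: [-1  0  1  0 -1 -1  0  0]
  Θ: [ 0  0  0 -1 -1 -1  1  1]
Row reduction gives pivot columns X1,X2,X4; rank = 3
Π count = n − r = 8 − 3 = 5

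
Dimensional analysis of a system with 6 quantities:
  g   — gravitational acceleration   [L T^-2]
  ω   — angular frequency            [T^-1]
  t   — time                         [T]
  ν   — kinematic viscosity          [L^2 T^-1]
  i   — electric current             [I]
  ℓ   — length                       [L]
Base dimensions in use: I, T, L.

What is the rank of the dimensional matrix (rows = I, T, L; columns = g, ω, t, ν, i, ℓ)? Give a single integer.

Write exponents as rows I,T,L / cols g,ω,t,ν,i,ℓ:
  I: [ 0  0  0  0  1  0]
  T: [-2 -1  1 -1  0  0]
  L: [ 1  0  0  2  0  1]
RREF → pivots at {g,ω,i} ⇒ r = 3

3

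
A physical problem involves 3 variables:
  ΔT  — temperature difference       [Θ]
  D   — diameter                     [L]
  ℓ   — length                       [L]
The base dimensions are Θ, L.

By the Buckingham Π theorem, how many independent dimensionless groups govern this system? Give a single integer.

Exponent matrix [Θ,L] × [ΔT,D,ℓ]:
  Θ: [ 1  0  0]
  L: [ 0  1  1]
Row reduction gives pivot columns ΔT,D; rank = 2
3 vars − rank 2 = 1 Π group

1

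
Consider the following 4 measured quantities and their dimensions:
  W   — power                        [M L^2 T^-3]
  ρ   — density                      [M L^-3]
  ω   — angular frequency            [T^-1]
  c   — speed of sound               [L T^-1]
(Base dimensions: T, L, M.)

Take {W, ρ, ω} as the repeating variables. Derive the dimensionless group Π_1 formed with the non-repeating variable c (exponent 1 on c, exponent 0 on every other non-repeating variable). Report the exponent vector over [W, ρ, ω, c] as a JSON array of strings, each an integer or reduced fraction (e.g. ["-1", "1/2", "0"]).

Write exponents as rows T,L,M / cols W,ρ,ω,c:
  T: [-3  0 -1 -1]
  L: [ 2 -3  0  1]
  M: [ 1  1  0  0]
RREF → pivots at {W,ρ,ω} ⇒ r = 3
Repeat: W,ρ,ω; free: c
RREF:
  r0: [   1    0    0  1/5]
  r1: [   0    1    0 -1/5]
  r2: [   0    0    1  2/5]
Fix exponent of c at 1; solve each RREF row for its pivot's exponent:
  r0: exp(W) + (1/5)·1 = 0 ⇒ exp(W) = -1/5
  r1: exp(ρ) + (-1/5)·1 = 0 ⇒ exp(ρ) = 1/5
  r2: exp(ω) + (2/5)·1 = 0 ⇒ exp(ω) = -2/5
Π_1 = W^(-1/5) · ρ^(1/5) · ω^(-2/5) · c

["-1/5", "1/5", "-2/5", "1"]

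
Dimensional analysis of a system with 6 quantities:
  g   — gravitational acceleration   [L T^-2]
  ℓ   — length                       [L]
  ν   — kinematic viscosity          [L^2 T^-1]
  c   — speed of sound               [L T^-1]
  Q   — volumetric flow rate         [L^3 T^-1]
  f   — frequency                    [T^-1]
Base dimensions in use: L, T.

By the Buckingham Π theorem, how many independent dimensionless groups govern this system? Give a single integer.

Exponent matrix [L,T] × [g,ℓ,ν,c,Q,f]:
  L: [ 1  1  2  1  3  0]
  T: [-2  0 -1 -1 -1 -1]
RREF → pivots at {g,ℓ} ⇒ r = 2
6 vars − rank 2 = 4 Π groups

4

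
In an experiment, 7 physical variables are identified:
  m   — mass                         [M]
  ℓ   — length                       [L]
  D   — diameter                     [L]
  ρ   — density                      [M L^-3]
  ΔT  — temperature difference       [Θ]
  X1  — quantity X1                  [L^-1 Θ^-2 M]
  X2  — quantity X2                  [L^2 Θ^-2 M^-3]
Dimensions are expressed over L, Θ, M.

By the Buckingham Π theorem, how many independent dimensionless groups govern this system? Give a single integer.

4

Write exponents as rows L,Θ,M / cols m,ℓ,D,ρ,ΔT,X1,X2:
  L: [ 0  1  1 -3  0 -1  2]
  Θ: [ 0  0  0  0  1 -2 -2]
  M: [ 1  0  0  1  0  1 -3]
RREF → pivots at {m,ℓ,ΔT} ⇒ r = 3
7 vars − rank 3 = 4 Π groups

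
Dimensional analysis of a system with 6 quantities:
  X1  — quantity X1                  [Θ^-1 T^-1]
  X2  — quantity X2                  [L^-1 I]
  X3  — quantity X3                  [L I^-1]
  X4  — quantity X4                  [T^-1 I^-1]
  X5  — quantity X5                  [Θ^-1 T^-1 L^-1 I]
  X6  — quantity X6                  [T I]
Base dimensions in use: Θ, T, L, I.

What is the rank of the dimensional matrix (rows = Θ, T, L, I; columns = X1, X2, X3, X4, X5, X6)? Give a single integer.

3

Exponent matrix [Θ,T,L,I] × [X1,X2,X3,X4,X5,X6]:
  Θ: [-1  0  0  0 -1  0]
  T: [-1  0  0 -1 -1  1]
  L: [ 0 -1  1  0 -1  0]
  I: [ 0  1 -1 -1  1  1]
Echelon form has 3 nonzero rows (pivots: X1,X2,X4)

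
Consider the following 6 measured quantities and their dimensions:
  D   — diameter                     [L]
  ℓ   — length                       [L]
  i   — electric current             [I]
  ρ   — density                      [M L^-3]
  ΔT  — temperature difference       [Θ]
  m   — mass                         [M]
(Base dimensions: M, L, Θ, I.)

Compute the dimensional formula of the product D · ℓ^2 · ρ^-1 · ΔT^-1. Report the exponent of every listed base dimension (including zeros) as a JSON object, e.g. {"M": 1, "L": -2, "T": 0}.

{"M": -1, "L": 6, "Θ": -1, "I": 0}

Exponent matrix [M,L,Θ,I] × [D,ℓ,i,ρ,ΔT,m]:
  M: [ 0  0  0  1  0  1]
  L: [ 1  1  0 -3  0  0]
  Θ: [ 0  0  0  0  1  0]
  I: [ 0  0  1  0  0  0]
  [M]: (1)·0+(2)·0+(-1)·1+(-1)·0 = -1
  [L]: (1)·1+(2)·1+(-1)·-3+(-1)·0 = 6
  [Θ]: (1)·0+(2)·0+(-1)·0+(-1)·1 = -1
  [I]: (1)·0+(2)·0+(-1)·0+(-1)·0 = 0
⇒ M^-1 L^6 Θ^-1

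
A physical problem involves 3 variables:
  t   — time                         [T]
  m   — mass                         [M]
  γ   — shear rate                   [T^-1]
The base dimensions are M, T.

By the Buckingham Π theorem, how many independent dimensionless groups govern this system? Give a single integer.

1

Exponent matrix [M,T] × [t,m,γ]:
  M: [ 0  1  0]
  T: [ 1  0 -1]
Row reduction gives pivot columns t,m; rank = 2
Π count = n − r = 3 − 2 = 1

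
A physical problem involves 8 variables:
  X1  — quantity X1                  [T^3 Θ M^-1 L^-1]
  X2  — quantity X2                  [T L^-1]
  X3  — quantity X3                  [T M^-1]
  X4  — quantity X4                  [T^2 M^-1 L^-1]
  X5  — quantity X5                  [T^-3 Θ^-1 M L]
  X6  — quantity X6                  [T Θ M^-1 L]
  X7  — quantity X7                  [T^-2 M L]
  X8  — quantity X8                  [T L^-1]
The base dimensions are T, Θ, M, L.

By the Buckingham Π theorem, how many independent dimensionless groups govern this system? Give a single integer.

Write exponents as rows T,Θ,M,L / cols X1,X2,X3,X4,X5,X6,X7,X8:
  T: [ 3  1  1  2 -3  1 -2  1]
  Θ: [ 1  0  0  0 -1  1  0  0]
  M: [-1  0 -1 -1  1 -1  1  0]
  L: [-1 -1  0 -1  1  1  1 -1]
Row reduction gives pivot columns X1,X2,X3; rank = 3
Π count = n − r = 8 − 3 = 5

5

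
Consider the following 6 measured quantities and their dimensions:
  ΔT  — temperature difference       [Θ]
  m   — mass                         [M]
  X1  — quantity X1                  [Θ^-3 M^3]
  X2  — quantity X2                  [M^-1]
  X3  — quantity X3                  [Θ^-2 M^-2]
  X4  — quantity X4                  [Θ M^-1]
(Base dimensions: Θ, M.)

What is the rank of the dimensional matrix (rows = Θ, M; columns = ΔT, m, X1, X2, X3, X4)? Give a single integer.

2

Dimensional matrix (Θ×M by ΔT×m×X1×X2×X3×X4):
  Θ: [ 1  0 -3  0 -2  1]
  M: [ 0  1  3 -1 -2 -1]
RREF → pivots at {ΔT,m} ⇒ r = 2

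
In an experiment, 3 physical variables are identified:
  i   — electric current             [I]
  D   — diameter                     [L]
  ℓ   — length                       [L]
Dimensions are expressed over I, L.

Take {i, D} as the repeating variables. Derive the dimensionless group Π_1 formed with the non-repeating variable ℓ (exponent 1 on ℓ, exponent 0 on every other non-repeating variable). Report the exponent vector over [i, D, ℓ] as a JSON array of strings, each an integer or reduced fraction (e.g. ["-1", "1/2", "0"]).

Write exponents as rows I,L / cols i,D,ℓ:
  I: [ 1  0  0]
  L: [ 0  1  1]
Row reduction gives pivot columns i,D; rank = 2
Pivot set = {i,D}, free = {ℓ}
RREF:
  r0: [   1    0    0]
  r1: [   0    1    1]
Fix exponent of ℓ at 1; solve each RREF row for its pivot's exponent:
  r0: exp(i) + (0)·1 = 0 ⇒ exp(i) = 0
  r1: exp(D) + (1)·1 = 0 ⇒ exp(D) = -1
Π_1 = D^-1 · ℓ

["0", "-1", "1"]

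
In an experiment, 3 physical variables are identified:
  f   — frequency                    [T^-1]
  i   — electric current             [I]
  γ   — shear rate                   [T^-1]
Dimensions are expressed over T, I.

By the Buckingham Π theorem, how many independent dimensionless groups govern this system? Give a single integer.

1

Write exponents as rows T,I / cols f,i,γ:
  T: [-1  0 -1]
  I: [ 0  1  0]
RREF → pivots at {f,i} ⇒ r = 2
3 vars − rank 2 = 1 Π group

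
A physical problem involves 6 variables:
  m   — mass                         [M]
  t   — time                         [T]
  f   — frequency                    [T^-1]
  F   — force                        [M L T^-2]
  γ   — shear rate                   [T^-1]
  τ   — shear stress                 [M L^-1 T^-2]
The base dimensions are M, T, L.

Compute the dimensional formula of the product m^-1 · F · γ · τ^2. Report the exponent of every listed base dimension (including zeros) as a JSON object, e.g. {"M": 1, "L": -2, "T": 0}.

{"M": 2, "T": -7, "L": -1}

Write exponents as rows M,T,L / cols m,t,f,F,γ,τ:
  M: [ 1  0  0  1  0  1]
  T: [ 0  1 -1 -2 -1 -2]
  L: [ 0  0  0  1  0 -1]
  [M]: (-1)·1+(1)·1+(1)·0+(2)·1 = 2
  [T]: (-1)·0+(1)·-2+(1)·-1+(2)·-2 = -7
  [L]: (-1)·0+(1)·1+(1)·0+(2)·-1 = -1
⇒ M^2 T^-7 L^-1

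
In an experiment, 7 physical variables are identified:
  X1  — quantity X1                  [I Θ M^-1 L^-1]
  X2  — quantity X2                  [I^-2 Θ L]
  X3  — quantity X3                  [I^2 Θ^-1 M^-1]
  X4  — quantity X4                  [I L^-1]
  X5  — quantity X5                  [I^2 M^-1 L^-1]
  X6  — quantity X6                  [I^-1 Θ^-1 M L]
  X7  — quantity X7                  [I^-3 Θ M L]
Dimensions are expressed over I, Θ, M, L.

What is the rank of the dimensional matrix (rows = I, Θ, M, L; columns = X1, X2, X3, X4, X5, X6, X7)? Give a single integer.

3

Write exponents as rows I,Θ,M,L / cols X1,X2,X3,X4,X5,X6,X7:
  I: [ 1 -2  2  1  2 -1 -3]
  Θ: [ 1  1 -1  0  0 -1  1]
  M: [-1  0 -1  0 -1  1  1]
  L: [-1  1  0 -1 -1  1  1]
Echelon form has 3 nonzero rows (pivots: X1,X2,X3)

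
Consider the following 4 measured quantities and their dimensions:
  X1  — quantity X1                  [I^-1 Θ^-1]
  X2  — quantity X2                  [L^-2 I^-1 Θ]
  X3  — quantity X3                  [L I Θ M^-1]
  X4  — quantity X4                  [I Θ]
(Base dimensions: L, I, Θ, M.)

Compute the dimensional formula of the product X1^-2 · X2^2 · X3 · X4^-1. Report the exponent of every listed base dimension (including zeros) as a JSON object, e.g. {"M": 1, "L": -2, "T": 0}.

Write exponents as rows L,I,Θ,M / cols X1,X2,X3,X4:
  L: [ 0 -2  1  0]
  I: [-1 -1  1  1]
  Θ: [-1  1  1  1]
  M: [ 0  0 -1  0]
  [L]: (-2)·0+(2)·-2+(1)·1+(-1)·0 = -3
  [I]: (-2)·-1+(2)·-1+(1)·1+(-1)·1 = 0
  [Θ]: (-2)·-1+(2)·1+(1)·1+(-1)·1 = 4
  [M]: (-2)·0+(2)·0+(1)·-1+(-1)·0 = -1
⇒ L^-3 Θ^4 M^-1

{"L": -3, "I": 0, "Θ": 4, "M": -1}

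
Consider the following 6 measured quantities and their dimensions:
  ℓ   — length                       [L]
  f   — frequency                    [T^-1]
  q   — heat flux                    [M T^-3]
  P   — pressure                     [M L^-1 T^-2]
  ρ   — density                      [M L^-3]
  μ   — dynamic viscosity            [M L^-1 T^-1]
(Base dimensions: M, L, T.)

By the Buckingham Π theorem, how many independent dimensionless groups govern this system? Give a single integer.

3

Write exponents as rows M,L,T / cols ℓ,f,q,P,ρ,μ:
  M: [ 0  0  1  1  1  1]
  L: [ 1  0  0 -1 -3 -1]
  T: [ 0 -1 -3 -2  0 -1]
RREF → pivots at {ℓ,f,q} ⇒ r = 3
Π count = n − r = 6 − 3 = 3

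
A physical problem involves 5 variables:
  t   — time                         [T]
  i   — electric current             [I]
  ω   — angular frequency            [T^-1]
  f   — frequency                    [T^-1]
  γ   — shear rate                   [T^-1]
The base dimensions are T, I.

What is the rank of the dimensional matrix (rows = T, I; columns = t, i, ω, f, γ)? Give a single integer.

2

Dimensional matrix (T×I by t×i×ω×f×γ):
  T: [ 1  0 -1 -1 -1]
  I: [ 0  1  0  0  0]
RREF → pivots at {t,i} ⇒ r = 2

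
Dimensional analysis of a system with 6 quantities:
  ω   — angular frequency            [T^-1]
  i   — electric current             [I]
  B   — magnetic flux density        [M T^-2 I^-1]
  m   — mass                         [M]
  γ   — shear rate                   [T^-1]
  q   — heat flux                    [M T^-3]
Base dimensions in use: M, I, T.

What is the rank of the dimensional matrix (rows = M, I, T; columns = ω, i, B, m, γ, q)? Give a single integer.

3

Dimensional matrix (M×I×T by ω×i×B×m×γ×q):
  M: [ 0  0  1  1  0  1]
  I: [ 0  1 -1  0  0  0]
  T: [-1  0 -2  0 -1 -3]
Row reduction gives pivot columns ω,i,B; rank = 3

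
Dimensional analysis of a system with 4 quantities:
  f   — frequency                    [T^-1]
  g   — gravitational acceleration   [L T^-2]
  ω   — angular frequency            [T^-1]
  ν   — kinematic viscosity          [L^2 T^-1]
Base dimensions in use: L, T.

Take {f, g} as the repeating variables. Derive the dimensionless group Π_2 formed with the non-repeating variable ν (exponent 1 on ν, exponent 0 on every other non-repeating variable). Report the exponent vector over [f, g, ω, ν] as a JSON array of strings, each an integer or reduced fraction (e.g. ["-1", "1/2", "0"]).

["3", "-2", "0", "1"]

Dimensional matrix (L×T by f×g×ω×ν):
  L: [ 0  1  0  2]
  T: [-1 -2 -1 -1]
Echelon form has 2 nonzero rows (pivots: f,g)
Repeat: f,g; free: ω,ν
RREF:
  r0: [   1    0    1   -3]
  r1: [   0    1    0    2]
Fix exponent of ν at 1, ω at 0; solve each RREF row for its pivot's exponent:
  r0: exp(f) + (-3)·1 = 0 ⇒ exp(f) = 3
  r1: exp(g) + (2)·1 = 0 ⇒ exp(g) = -2
Π_2 = f^3 · g^-2 · ν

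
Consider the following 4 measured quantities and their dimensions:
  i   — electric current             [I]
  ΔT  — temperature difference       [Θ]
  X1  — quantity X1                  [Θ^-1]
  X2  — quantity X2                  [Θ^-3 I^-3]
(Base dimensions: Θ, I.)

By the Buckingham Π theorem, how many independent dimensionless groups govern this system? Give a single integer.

2

Write exponents as rows Θ,I / cols i,ΔT,X1,X2:
  Θ: [ 0  1 -1 -3]
  I: [ 1  0  0 -3]
Row reduction gives pivot columns i,ΔT; rank = 2
4 vars − rank 2 = 2 Π groups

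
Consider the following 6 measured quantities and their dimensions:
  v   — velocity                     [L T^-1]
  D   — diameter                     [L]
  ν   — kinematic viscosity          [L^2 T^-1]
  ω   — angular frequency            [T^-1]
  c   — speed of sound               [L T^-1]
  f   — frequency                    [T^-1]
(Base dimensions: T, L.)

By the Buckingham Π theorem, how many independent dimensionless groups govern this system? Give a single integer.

4

Exponent matrix [T,L] × [v,D,ν,ω,c,f]:
  T: [-1  0 -1 -1 -1 -1]
  L: [ 1  1  2  0  1  0]
RREF → pivots at {v,D} ⇒ r = 2
n=6, r=2 ⇒ 4 dimensionless groups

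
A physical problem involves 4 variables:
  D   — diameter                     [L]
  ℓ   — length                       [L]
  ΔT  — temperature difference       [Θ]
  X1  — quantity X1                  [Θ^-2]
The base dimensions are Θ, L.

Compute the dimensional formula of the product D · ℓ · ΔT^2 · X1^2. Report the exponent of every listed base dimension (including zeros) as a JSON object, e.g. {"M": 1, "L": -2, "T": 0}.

Write exponents as rows Θ,L / cols D,ℓ,ΔT,X1:
  Θ: [ 0  0  1 -2]
  L: [ 1  1  0  0]
  [Θ]: (1)·0+(1)·0+(2)·1+(2)·-2 = -2
  [L]: (1)·1+(1)·1+(2)·0+(2)·0 = 2
⇒ Θ^-2 L^2

{"Θ": -2, "L": 2}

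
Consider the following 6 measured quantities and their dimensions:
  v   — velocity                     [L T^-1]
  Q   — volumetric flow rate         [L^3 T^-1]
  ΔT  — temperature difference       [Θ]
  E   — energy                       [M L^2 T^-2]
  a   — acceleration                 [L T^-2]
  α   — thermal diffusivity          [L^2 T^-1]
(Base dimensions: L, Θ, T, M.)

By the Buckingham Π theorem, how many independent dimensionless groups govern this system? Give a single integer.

2

Dimensional matrix (L×Θ×T×M by v×Q×ΔT×E×a×α):
  L: [ 1  3  0  2  1  2]
  Θ: [ 0  0  1  0  0  0]
  T: [-1 -1  0 -2 -2 -1]
  M: [ 0  0  0  1  0  0]
Row reduction gives pivot columns v,Q,ΔT,E; rank = 4
n=6, r=4 ⇒ 2 dimensionless groups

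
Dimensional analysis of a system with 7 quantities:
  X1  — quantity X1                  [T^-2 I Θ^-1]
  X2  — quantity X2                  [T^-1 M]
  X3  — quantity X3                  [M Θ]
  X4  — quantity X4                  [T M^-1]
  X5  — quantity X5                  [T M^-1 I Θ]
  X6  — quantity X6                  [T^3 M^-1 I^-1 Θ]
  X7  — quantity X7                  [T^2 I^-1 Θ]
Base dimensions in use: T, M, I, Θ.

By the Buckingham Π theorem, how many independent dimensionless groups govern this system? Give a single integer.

4

Exponent matrix [T,M,I,Θ] × [X1,X2,X3,X4,X5,X6,X7]:
  T: [-2 -1  0  1  1  3  2]
  M: [ 0  1  1 -1 -1 -1  0]
  I: [ 1  0  0  0  1 -1 -1]
  Θ: [-1  0  1  0  1  1  1]
Echelon form has 3 nonzero rows (pivots: X1,X2,X3)
Π count = n − r = 7 − 3 = 4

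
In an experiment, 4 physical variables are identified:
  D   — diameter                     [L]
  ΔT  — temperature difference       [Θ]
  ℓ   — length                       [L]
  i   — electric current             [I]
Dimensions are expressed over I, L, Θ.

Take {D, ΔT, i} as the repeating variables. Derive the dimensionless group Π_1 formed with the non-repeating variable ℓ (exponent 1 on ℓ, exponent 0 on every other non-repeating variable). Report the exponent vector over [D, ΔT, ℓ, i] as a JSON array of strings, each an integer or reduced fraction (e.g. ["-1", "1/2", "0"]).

["-1", "0", "1", "0"]

Dimensional matrix (I×L×Θ by D×ΔT×ℓ×i):
  I: [ 0  0  0  1]
  L: [ 1  0  1  0]
  Θ: [ 0  1  0  0]
RREF → pivots at {D,ΔT,i} ⇒ r = 3
Repeat: D,ΔT,i; free: ℓ
RREF:
  r0: [   1    0    1    0]
  r1: [   0    1    0    0]
  r2: [   0    0    0    1]
Fix exponent of ℓ at 1; solve each RREF row for its pivot's exponent:
  r0: exp(D) + (1)·1 = 0 ⇒ exp(D) = -1
  r1: exp(ΔT) + (0)·1 = 0 ⇒ exp(ΔT) = 0
  r2: exp(i) + (0)·1 = 0 ⇒ exp(i) = 0
Π_1 = D^-1 · ℓ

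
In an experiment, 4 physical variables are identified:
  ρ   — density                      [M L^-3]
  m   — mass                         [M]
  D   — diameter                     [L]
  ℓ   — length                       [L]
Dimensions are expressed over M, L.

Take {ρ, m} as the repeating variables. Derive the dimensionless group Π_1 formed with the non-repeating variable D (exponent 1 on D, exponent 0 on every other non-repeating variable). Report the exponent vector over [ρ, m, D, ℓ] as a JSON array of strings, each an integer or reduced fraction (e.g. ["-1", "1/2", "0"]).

["1/3", "-1/3", "1", "0"]

Write exponents as rows M,L / cols ρ,m,D,ℓ:
  M: [ 1  1  0  0]
  L: [-3  0  1  1]
RREF → pivots at {ρ,m} ⇒ r = 2
Repeat: ρ,m; free: D,ℓ
RREF:
  r0: [   1    0 -1/3 -1/3]
  r1: [   0    1  1/3  1/3]
Fix exponent of D at 1, ℓ at 0; solve each RREF row for its pivot's exponent:
  r0: exp(ρ) + (-1/3)·1 = 0 ⇒ exp(ρ) = 1/3
  r1: exp(m) + (1/3)·1 = 0 ⇒ exp(m) = -1/3
Π_1 = ρ^(1/3) · m^(-1/3) · D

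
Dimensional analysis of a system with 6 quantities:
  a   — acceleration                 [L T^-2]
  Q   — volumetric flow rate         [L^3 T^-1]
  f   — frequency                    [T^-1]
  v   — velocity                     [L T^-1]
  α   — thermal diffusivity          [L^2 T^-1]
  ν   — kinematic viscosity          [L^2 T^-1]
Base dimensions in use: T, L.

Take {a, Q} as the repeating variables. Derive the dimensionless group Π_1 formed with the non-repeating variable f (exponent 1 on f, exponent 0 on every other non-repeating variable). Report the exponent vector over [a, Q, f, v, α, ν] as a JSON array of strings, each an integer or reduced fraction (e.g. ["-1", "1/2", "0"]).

["-3/5", "1/5", "1", "0", "0", "0"]

Dimensional matrix (T×L by a×Q×f×v×α×ν):
  T: [-2 -1 -1 -1 -1 -1]
  L: [ 1  3  0  1  2  2]
RREF → pivots at {a,Q} ⇒ r = 2
Pivot set = {a,Q}, free = {f,v,α,ν}
RREF:
  r0: [   1    0  3/5  2/5  1/5  1/5]
  r1: [   0    1 -1/5  1/5  3/5  3/5]
Fix exponent of f at 1, v at 0, α at 0, ν at 0; solve each RREF row for its pivot's exponent:
  r0: exp(a) + (3/5)·1 = 0 ⇒ exp(a) = -3/5
  r1: exp(Q) + (-1/5)·1 = 0 ⇒ exp(Q) = 1/5
Π_1 = a^(-3/5) · Q^(1/5) · f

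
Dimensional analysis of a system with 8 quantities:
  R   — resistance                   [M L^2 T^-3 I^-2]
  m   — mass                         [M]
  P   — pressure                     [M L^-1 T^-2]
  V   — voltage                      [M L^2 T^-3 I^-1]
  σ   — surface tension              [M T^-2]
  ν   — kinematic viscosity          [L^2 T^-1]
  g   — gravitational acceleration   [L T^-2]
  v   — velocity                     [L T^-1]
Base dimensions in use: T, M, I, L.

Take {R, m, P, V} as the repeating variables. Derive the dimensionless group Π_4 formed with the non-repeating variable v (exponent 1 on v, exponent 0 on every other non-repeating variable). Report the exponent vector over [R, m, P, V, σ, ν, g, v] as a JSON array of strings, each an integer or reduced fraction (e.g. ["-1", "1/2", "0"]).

Exponent matrix [T,M,I,L] × [R,m,P,V,σ,ν,g,v]:
  T: [-3  0 -2 -3 -2 -1 -2 -1]
  M: [ 1  1  1  1  1  0  0  0]
  I: [-2  0  0 -1  0  0  0  0]
  L: [ 2  0 -1  2  0  2  1  1]
RREF → pivots at {R,m,P,V} ⇒ r = 4
Repeat: R,m,P,V; free: σ,ν,g,v
RREF:
  r0: [   1    0    0    0 -2/7 -5/7 -4/7 -3/7]
  r1: [   0    1    0    0  1/7 -1/7 -5/7 -2/7]
  r2: [   0    0    1    0  4/7 -4/7  1/7 -1/7]
  r3: [   0    0    0    1  4/7 10/7  8/7  6/7]
Fix exponent of v at 1, σ at 0, ν at 0, g at 0; solve each RREF row for its pivot's exponent:
  r0: exp(R) + (-3/7)·1 = 0 ⇒ exp(R) = 3/7
  r1: exp(m) + (-2/7)·1 = 0 ⇒ exp(m) = 2/7
  r2: exp(P) + (-1/7)·1 = 0 ⇒ exp(P) = 1/7
  r3: exp(V) + (6/7)·1 = 0 ⇒ exp(V) = -6/7
Π_4 = R^(3/7) · m^(2/7) · P^(1/7) · V^(-6/7) · v

["3/7", "2/7", "1/7", "-6/7", "0", "0", "0", "1"]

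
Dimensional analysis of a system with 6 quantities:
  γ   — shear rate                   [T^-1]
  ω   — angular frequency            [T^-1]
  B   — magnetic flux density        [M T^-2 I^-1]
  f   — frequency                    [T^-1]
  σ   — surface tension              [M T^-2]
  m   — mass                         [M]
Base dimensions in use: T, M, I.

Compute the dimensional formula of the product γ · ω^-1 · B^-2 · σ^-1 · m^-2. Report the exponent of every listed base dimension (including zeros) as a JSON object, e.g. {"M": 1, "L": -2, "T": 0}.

{"T": 6, "M": -5, "I": 2}

Dimensional matrix (T×M×I by γ×ω×B×f×σ×m):
  T: [-1 -1 -2 -1 -2  0]
  M: [ 0  0  1  0  1  1]
  I: [ 0  0 -1  0  0  0]
  [T]: (1)·-1+(-1)·-1+(-2)·-2+(-1)·-2+(-2)·0 = 6
  [M]: (1)·0+(-1)·0+(-2)·1+(-1)·1+(-2)·1 = -5
  [I]: (1)·0+(-1)·0+(-2)·-1+(-1)·0+(-2)·0 = 2
⇒ T^6 M^-5 I^2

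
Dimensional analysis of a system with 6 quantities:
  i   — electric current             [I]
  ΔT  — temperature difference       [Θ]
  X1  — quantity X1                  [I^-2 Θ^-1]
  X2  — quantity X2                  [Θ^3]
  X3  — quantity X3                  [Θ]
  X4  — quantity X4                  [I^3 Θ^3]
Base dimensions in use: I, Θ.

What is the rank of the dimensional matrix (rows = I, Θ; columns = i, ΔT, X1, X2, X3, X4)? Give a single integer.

2

Write exponents as rows I,Θ / cols i,ΔT,X1,X2,X3,X4:
  I: [ 1  0 -2  0  0  3]
  Θ: [ 0  1 -1  3  1  3]
Row reduction gives pivot columns i,ΔT; rank = 2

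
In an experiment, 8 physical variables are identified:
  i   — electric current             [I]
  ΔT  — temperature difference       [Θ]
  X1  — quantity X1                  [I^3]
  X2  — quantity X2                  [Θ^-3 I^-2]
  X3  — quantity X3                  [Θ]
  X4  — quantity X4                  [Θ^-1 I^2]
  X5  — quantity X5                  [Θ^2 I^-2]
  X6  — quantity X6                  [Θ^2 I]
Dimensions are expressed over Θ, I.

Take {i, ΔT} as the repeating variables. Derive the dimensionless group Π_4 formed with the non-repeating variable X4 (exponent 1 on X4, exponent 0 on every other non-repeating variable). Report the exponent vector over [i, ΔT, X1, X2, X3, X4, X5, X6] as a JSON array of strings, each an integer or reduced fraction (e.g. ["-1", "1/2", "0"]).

Exponent matrix [Θ,I] × [i,ΔT,X1,X2,X3,X4,X5,X6]:
  Θ: [ 0  1  0 -3  1 -1  2  2]
  I: [ 1  0  3 -2  0  2 -2  1]
RREF → pivots at {i,ΔT} ⇒ r = 2
Repeat: i,ΔT; free: X1,X2,X3,X4,X5,X6
RREF:
  r0: [   1    0    3   -2    0    2   -2    1]
  r1: [   0    1    0   -3    1   -1    2    2]
Fix exponent of X4 at 1, X1 at 0, X2 at 0, X3 at 0, X5 at 0, X6 at 0; solve each RREF row for its pivot's exponent:
  r0: exp(i) + (2)·1 = 0 ⇒ exp(i) = -2
  r1: exp(ΔT) + (-1)·1 = 0 ⇒ exp(ΔT) = 1
Π_4 = i^-2 · ΔT · X4

["-2", "1", "0", "0", "0", "1", "0", "0"]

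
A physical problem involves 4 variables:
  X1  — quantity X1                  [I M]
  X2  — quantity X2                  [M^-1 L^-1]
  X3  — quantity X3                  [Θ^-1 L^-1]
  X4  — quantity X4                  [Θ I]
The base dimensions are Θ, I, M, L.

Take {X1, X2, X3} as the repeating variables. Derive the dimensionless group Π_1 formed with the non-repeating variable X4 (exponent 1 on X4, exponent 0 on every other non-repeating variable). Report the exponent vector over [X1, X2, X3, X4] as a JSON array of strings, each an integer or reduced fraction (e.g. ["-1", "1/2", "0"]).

Write exponents as rows Θ,I,M,L / cols X1,X2,X3,X4:
  Θ: [ 0  0 -1  1]
  I: [ 1  0  0  1]
  M: [ 1 -1  0  0]
  L: [ 0 -1 -1  0]
RREF → pivots at {X1,X2,X3} ⇒ r = 3
Repeat: X1,X2,X3; free: X4
RREF:
  r0: [   1    0    0    1]
  r1: [   0    1    0    1]
  r2: [   0    0    1   -1]
  r3: [   0    0    0    0]
Fix exponent of X4 at 1; solve each RREF row for its pivot's exponent:
  r0: exp(X1) + (1)·1 = 0 ⇒ exp(X1) = -1
  r1: exp(X2) + (1)·1 = 0 ⇒ exp(X2) = -1
  r2: exp(X3) + (-1)·1 = 0 ⇒ exp(X3) = 1
Π_1 = X1^-1 · X2^-1 · X3 · X4

["-1", "-1", "1", "1"]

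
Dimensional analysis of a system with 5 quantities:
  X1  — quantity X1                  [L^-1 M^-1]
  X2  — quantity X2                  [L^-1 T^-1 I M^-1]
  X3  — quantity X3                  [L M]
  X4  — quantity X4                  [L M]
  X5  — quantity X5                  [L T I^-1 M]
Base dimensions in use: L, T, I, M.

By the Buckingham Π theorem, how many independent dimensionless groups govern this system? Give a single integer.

3

Write exponents as rows L,T,I,M / cols X1,X2,X3,X4,X5:
  L: [-1 -1  1  1  1]
  T: [ 0 -1  0  0  1]
  I: [ 0  1  0  0 -1]
  M: [-1 -1  1  1  1]
Row reduction gives pivot columns X1,X2; rank = 2
n=5, r=2 ⇒ 3 dimensionless groups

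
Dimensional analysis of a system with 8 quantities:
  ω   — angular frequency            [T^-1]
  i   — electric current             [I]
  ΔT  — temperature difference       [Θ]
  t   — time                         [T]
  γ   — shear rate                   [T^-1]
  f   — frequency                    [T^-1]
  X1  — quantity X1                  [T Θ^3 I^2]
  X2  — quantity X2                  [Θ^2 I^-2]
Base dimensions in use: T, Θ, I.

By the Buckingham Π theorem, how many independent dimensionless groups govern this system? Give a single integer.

Write exponents as rows T,Θ,I / cols ω,i,ΔT,t,γ,f,X1,X2:
  T: [-1  0  0  1 -1 -1  1  0]
  Θ: [ 0  0  1  0  0  0  3  2]
  I: [ 0  1  0  0  0  0  2 -2]
Row reduction gives pivot columns ω,i,ΔT; rank = 3
n=8, r=3 ⇒ 5 dimensionless groups

5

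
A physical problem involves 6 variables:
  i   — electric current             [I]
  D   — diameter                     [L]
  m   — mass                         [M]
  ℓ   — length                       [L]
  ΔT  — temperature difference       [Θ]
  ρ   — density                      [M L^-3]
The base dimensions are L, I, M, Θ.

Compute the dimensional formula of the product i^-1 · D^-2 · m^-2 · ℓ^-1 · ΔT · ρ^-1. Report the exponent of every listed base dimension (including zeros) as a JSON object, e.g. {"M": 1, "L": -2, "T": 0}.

Write exponents as rows L,I,M,Θ / cols i,D,m,ℓ,ΔT,ρ:
  L: [ 0  1  0  1  0 -3]
  I: [ 1  0  0  0  0  0]
  M: [ 0  0  1  0  0  1]
  Θ: [ 0  0  0  0  1  0]
  [L]: (-1)·0+(-2)·1+(-2)·0+(-1)·1+(1)·0+(-1)·-3 = 0
  [I]: (-1)·1+(-2)·0+(-2)·0+(-1)·0+(1)·0+(-1)·0 = -1
  [M]: (-1)·0+(-2)·0+(-2)·1+(-1)·0+(1)·0+(-1)·1 = -3
  [Θ]: (-1)·0+(-2)·0+(-2)·0+(-1)·0+(1)·1+(-1)·0 = 1
⇒ I^-1 M^-3 Θ

{"L": 0, "I": -1, "M": -3, "Θ": 1}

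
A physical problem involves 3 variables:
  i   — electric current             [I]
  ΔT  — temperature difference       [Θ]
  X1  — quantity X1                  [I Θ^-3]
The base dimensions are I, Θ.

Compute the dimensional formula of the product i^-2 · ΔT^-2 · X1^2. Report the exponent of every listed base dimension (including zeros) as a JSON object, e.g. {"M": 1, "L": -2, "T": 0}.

{"I": 0, "Θ": -8}

Exponent matrix [I,Θ] × [i,ΔT,X1]:
  I: [ 1  0  1]
  Θ: [ 0  1 -3]
  [I]: (-2)·1+(-2)·0+(2)·1 = 0
  [Θ]: (-2)·0+(-2)·1+(2)·-3 = -8
⇒ Θ^-8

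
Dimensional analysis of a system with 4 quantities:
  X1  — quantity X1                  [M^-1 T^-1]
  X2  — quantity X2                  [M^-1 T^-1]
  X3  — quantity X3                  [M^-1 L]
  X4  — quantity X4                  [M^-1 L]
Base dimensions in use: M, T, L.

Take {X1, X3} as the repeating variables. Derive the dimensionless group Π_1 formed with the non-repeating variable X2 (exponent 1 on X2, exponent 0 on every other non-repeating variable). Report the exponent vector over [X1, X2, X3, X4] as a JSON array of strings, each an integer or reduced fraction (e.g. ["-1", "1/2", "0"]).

Write exponents as rows M,T,L / cols X1,X2,X3,X4:
  M: [-1 -1 -1 -1]
  T: [-1 -1  0  0]
  L: [ 0  0  1  1]
Row reduction gives pivot columns X1,X3; rank = 2
Pivot set = {X1,X3}, free = {X2,X4}
RREF:
  r0: [   1    1    0    0]
  r1: [   0    0    1    1]
  r2: [   0    0    0    0]
Fix exponent of X2 at 1, X4 at 0; solve each RREF row for its pivot's exponent:
  r0: exp(X1) + (1)·1 = 0 ⇒ exp(X1) = -1
  r1: exp(X3) + (0)·1 = 0 ⇒ exp(X3) = 0
Π_1 = X1^-1 · X2

["-1", "1", "0", "0"]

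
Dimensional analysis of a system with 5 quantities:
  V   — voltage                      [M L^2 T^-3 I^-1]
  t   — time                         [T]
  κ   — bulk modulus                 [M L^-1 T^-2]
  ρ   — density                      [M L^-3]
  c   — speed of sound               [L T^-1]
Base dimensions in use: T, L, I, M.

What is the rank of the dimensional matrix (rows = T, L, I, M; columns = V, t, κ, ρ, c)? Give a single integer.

4

Exponent matrix [T,L,I,M] × [V,t,κ,ρ,c]:
  T: [-3  1 -2  0 -1]
  L: [ 2  0 -1 -3  1]
  I: [-1  0  0  0  0]
  M: [ 1  0  1  1  0]
Row reduction gives pivot columns V,t,κ,ρ; rank = 4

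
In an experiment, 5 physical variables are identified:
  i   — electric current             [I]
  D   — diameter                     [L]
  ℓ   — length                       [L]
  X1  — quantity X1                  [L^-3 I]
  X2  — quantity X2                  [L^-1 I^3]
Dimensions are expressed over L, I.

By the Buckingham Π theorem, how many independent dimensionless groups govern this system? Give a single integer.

3

Dimensional matrix (L×I by i×D×ℓ×X1×X2):
  L: [ 0  1  1 -3 -1]
  I: [ 1  0  0  1  3]
Row reduction gives pivot columns i,D; rank = 2
n=5, r=2 ⇒ 3 dimensionless groups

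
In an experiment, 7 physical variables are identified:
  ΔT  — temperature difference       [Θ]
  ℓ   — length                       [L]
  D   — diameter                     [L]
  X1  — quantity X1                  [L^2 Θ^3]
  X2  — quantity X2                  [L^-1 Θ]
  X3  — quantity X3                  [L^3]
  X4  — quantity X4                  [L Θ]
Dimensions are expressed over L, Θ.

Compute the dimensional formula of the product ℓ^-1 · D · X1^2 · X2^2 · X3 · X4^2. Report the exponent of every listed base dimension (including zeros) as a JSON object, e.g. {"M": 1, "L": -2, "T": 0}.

{"L": 7, "Θ": 10}

Exponent matrix [L,Θ] × [ΔT,ℓ,D,X1,X2,X3,X4]:
  L: [ 0  1  1  2 -1  3  1]
  Θ: [ 1  0  0  3  1  0  1]
  [L]: (-1)·1+(1)·1+(2)·2+(2)·-1+(1)·3+(2)·1 = 7
  [Θ]: (-1)·0+(1)·0+(2)·3+(2)·1+(1)·0+(2)·1 = 10
⇒ L^7 Θ^10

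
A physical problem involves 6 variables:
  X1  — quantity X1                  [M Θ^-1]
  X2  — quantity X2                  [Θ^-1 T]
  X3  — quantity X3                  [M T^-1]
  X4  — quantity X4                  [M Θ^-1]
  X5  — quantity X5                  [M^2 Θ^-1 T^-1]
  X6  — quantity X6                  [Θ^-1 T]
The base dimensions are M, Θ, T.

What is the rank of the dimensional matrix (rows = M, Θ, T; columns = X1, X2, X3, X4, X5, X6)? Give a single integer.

2

Write exponents as rows M,Θ,T / cols X1,X2,X3,X4,X5,X6:
  M: [ 1  0  1  1  2  0]
  Θ: [-1 -1  0 -1 -1 -1]
  T: [ 0  1 -1  0 -1  1]
Echelon form has 2 nonzero rows (pivots: X1,X2)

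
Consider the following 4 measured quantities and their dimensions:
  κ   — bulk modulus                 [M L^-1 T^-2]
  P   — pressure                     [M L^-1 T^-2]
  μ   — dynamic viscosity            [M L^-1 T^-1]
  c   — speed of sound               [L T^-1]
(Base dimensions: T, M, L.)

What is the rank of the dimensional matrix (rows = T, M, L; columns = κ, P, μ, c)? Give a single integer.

3

Write exponents as rows T,M,L / cols κ,P,μ,c:
  T: [-2 -2 -1 -1]
  M: [ 1  1  1  0]
  L: [-1 -1 -1  1]
Row reduction gives pivot columns κ,μ,c; rank = 3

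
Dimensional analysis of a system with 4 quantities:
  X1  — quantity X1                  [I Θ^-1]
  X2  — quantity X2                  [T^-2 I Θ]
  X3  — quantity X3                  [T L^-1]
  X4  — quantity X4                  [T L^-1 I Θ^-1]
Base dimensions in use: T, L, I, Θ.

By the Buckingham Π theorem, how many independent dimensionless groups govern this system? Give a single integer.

1

Write exponents as rows T,L,I,Θ / cols X1,X2,X3,X4:
  T: [ 0 -2  1  1]
  L: [ 0  0 -1 -1]
  I: [ 1  1  0  1]
  Θ: [-1  1  0 -1]
RREF → pivots at {X1,X2,X3} ⇒ r = 3
n=4, r=3 ⇒ 1 dimensionless group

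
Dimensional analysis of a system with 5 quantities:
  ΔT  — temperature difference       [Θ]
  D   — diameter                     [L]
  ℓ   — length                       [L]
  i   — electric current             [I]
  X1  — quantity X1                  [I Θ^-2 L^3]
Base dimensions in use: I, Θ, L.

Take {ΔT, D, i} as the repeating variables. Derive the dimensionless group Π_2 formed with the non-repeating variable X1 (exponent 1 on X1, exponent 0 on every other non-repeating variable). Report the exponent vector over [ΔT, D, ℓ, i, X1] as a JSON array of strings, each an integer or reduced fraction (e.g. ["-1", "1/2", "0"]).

["2", "-3", "0", "-1", "1"]

Write exponents as rows I,Θ,L / cols ΔT,D,ℓ,i,X1:
  I: [ 0  0  0  1  1]
  Θ: [ 1  0  0  0 -2]
  L: [ 0  1  1  0  3]
RREF → pivots at {ΔT,D,i} ⇒ r = 3
Repeat: ΔT,D,i; free: ℓ,X1
RREF:
  r0: [   1    0    0    0   -2]
  r1: [   0    1    1    0    3]
  r2: [   0    0    0    1    1]
Fix exponent of X1 at 1, ℓ at 0; solve each RREF row for its pivot's exponent:
  r0: exp(ΔT) + (-2)·1 = 0 ⇒ exp(ΔT) = 2
  r1: exp(D) + (3)·1 = 0 ⇒ exp(D) = -3
  r2: exp(i) + (1)·1 = 0 ⇒ exp(i) = -1
Π_2 = ΔT^2 · D^-3 · i^-1 · X1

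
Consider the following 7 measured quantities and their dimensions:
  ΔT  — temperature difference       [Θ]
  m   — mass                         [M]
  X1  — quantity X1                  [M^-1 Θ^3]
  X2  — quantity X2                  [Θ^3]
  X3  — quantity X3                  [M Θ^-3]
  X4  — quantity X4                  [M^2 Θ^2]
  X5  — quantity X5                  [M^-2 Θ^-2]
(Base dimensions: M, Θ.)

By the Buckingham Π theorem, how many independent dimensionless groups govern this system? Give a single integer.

5

Dimensional matrix (M×Θ by ΔT×m×X1×X2×X3×X4×X5):
  M: [ 0  1 -1  0  1  2 -2]
  Θ: [ 1  0  3  3 -3  2 -2]
RREF → pivots at {ΔT,m} ⇒ r = 2
n=7, r=2 ⇒ 5 dimensionless groups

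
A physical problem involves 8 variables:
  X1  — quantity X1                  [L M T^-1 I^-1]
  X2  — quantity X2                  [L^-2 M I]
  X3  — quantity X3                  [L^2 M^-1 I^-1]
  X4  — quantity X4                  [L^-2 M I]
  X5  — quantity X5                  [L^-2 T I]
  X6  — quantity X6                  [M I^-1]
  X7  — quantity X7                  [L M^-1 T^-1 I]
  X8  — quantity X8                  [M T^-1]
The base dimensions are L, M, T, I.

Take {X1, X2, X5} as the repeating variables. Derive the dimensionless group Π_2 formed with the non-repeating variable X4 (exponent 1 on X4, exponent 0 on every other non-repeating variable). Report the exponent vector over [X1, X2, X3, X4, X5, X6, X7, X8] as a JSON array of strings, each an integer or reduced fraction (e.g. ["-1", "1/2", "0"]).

Exponent matrix [L,M,T,I] × [X1,X2,X3,X4,X5,X6,X7,X8]:
  L: [ 1 -2  2 -2 -2  0  1  0]
  M: [ 1  1 -1  1  0  1 -1  1]
  T: [-1  0  0  0  1  0 -1 -1]
  I: [-1  1 -1  1  1 -1  1  0]
Echelon form has 3 nonzero rows (pivots: X1,X2,X5)
Repeat: X1,X2,X5; free: X3,X4,X6,X7,X8
RREF:
  r0: [   1    0    0    0    0    2   -3    0]
  r1: [   0    1   -1    1    0   -1    2    1]
  r2: [   0    0    0    0    1    2   -4   -1]
  r3: [   0    0    0    0    0    0    0    0]
Fix exponent of X4 at 1, X3 at 0, X6 at 0, X7 at 0, X8 at 0; solve each RREF row for its pivot's exponent:
  r0: exp(X1) + (0)·1 = 0 ⇒ exp(X1) = 0
  r1: exp(X2) + (1)·1 = 0 ⇒ exp(X2) = -1
  r2: exp(X5) + (0)·1 = 0 ⇒ exp(X5) = 0
Π_2 = X2^-1 · X4

["0", "-1", "0", "1", "0", "0", "0", "0"]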